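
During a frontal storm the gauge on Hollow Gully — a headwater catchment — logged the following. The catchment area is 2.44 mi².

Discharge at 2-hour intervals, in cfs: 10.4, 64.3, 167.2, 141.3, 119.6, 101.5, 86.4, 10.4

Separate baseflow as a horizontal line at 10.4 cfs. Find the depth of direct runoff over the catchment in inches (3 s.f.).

Direct runoff: 0.0, 53.9, 156.8, 130.9, 109.2, 91.1, 76.0, 0.0 cfs; ΣQ_DR = 617.9 cfs.
V = ΣQ_DR · Δt = 617.9 × 7200 s = 4.449 × 10^6 ft³.
Over A = 2.44 mi², depth = V / A = 0.785 in.

d ≈ 0.785 in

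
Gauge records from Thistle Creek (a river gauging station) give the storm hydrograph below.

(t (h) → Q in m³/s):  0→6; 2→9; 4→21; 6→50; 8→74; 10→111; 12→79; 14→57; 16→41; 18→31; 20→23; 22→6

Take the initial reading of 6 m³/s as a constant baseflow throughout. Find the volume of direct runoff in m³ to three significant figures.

Direct-runoff ordinates (Q − Q_b): 0.0, 3.0, 15.0, 44.0, 68.0, 105.0, 73.0, 51.0, 35.0, 25.0, 17.0, 0.0 m³/s.
ΣQ_DR = 436.0 m³/s.
With Δt = 2 h = 7200 s, V = ΣQ_DR · Δt = 436.0 × 7200 = 3.14 × 10^6 m³.

V ≈ 3.14 × 10^6 m³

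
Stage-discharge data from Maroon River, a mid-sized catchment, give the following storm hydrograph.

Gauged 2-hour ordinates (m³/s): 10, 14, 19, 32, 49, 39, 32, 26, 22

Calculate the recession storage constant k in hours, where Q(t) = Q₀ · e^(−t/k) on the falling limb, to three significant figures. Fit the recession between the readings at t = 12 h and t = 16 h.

On the falling limb, Q drops from 32 to 22 m³/s between t = 12 h and t = 16 h (Δt = 4 h).
k = −Δt / ln(Q₂/Q₁) = −4 / ln(22/32) = 10.7 h.

k ≈ 10.7 h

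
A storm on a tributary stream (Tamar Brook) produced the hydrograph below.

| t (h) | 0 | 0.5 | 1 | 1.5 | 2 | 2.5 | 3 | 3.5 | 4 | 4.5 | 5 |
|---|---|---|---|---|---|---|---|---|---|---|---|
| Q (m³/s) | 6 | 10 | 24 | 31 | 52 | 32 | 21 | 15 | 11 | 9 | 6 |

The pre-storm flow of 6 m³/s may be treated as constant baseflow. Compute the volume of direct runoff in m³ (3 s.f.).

V ≈ 2.72 × 10^5 m³

Direct-runoff ordinates (Q − Q_b): 0.0, 4.0, 18.0, 25.0, 46.0, 26.0, 15.0, 9.0, 5.0, 3.0, 0.0 m³/s.
ΣQ_DR = 151.0 m³/s.
With Δt = 0.5 h = 1800 s, V = ΣQ_DR · Δt = 151.0 × 1800 = 2.72 × 10^5 m³.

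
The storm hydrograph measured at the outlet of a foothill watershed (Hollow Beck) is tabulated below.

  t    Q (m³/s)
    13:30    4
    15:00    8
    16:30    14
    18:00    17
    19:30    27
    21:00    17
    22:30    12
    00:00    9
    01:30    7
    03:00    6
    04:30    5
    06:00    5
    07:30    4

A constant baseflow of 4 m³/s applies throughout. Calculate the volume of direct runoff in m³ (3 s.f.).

Direct-runoff ordinates (Q − Q_b): 0.0, 4.0, 10.0, 13.0, 23.0, 13.0, 8.0, 5.0, 3.0, 2.0, 1.0, 1.0, 0.0 m³/s.
ΣQ_DR = 83.00 m³/s.
With Δt = 1.5 h = 5400 s, V = ΣQ_DR · Δt = 83.00 × 5400 = 4.48 × 10^5 m³.

V ≈ 4.48 × 10^5 m³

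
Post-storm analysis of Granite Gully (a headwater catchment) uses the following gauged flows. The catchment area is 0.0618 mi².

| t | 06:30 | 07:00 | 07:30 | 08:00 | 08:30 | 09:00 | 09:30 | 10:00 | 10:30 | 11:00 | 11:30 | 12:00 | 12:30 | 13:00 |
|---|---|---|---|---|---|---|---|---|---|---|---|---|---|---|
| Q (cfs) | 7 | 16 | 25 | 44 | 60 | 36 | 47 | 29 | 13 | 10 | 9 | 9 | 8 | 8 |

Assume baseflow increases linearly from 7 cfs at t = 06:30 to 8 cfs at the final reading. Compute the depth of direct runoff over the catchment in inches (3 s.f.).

Direct runoff: 0.00, 8.92, 17.85, 36.77, 52.69, 28.62, 39.54, 21.46, 5.38, 2.31, 1.23, 1.15, 0.08, 0.00 cfs; ΣQ_DR = 216.0 cfs.
V = ΣQ_DR · Δt = 216.0 × 1800 s = 3.888 × 10^5 ft³.
Over A = 0.0618 mi², depth = V / A = 2.71 in.

d ≈ 2.71 in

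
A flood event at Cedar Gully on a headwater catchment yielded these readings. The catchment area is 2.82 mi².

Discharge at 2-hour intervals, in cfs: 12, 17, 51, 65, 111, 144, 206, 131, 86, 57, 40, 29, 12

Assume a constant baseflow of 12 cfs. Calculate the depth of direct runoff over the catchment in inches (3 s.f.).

d ≈ 0.885 in

Direct runoff: 0.0, 5.0, 39.0, 53.0, 99.0, 132.0, 194.0, 119.0, 74.0, 45.0, 28.0, 17.0, 0.0 cfs; ΣQ_DR = 805.0 cfs.
V = ΣQ_DR · Δt = 805.0 × 7200 s = 5.796 × 10^6 ft³.
Over A = 2.82 mi², depth = V / A = 0.885 in.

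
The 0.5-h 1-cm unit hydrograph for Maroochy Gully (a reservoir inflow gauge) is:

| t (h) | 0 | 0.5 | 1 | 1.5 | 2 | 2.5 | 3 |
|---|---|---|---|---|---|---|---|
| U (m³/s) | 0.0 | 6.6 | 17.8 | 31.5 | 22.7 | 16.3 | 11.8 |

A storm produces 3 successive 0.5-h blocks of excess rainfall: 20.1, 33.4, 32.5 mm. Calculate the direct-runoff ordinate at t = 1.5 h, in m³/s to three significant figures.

Q ≈ 144 m³/s

By discrete convolution, Q_j = Σ (P_i / 10 mm) · U_{j−i}.
At t = 1.5 h (j=3): Q = (20.1/10)·31.5 + (33.4/10)·17.8 + (32.5/10)·6.6 = 144 m³/s.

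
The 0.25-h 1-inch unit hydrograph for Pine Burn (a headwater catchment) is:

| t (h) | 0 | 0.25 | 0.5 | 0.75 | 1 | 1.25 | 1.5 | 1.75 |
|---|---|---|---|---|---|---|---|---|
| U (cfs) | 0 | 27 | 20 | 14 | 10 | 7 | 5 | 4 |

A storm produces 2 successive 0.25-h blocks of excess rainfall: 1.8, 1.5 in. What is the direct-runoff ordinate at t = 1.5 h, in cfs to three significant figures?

By discrete convolution, Q_j = Σ (P_i / 1 in) · U_{j−i}.
At t = 1.5 h (j=6): Q = (1.8/1)·5 + (1.5/1)·7 = 19.5 cfs.

Q ≈ 19.5 cfs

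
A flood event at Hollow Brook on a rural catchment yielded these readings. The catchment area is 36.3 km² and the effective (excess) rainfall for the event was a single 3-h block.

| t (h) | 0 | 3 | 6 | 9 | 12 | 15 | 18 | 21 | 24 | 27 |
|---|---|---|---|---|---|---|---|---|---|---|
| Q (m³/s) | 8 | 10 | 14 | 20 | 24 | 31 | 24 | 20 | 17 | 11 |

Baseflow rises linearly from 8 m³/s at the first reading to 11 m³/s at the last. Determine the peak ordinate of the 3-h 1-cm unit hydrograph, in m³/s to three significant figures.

U_p ≈ 8.54 m³/s

Direct runoff: 0.00, 1.67, 5.33, 11.00, 14.67, 21.33, 14.00, 9.67, 6.33, 0.00 m³/s; ΣQ_DR = 84.00 m³/s, peak = 21.33 m³/s.
Runoff depth d = ΣQ_DR·Δt / A = 84.00 × 10800 / (36.3 km²) = 24.99 mm.
The 1-cm UH is the DRH scaled by (10 mm)/d, so U_p = 21.33 × 10/24.99 = 8.54 m³/s.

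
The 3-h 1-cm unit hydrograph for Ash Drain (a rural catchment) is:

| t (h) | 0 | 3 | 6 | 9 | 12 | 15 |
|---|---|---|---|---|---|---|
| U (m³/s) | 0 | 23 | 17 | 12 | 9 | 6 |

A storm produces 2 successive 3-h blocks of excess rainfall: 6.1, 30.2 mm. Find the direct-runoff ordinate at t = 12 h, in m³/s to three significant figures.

By discrete convolution, Q_j = Σ (P_i / 10 mm) · U_{j−i}.
At t = 12 h (j=4): Q = (6.1/10)·9 + (30.2/10)·12 = 41.7 m³/s.

Q ≈ 41.7 m³/s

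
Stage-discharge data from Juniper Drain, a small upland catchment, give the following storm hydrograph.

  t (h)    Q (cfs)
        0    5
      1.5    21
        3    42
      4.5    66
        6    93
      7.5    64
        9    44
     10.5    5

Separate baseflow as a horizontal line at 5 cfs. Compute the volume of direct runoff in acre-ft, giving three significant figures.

Direct-runoff ordinates (Q − Q_b): 0.0, 16.0, 37.0, 61.0, 88.0, 59.0, 39.0, 0.0 cfs.
ΣQ_DR = 300.0 cfs.
With Δt = 1.5 h = 5400 s, V = ΣQ_DR · Δt = 300.0 × 5400 = 1.62 × 10^6 ft³ = 37.2 acre-ft.

V ≈ 37.2 acre-ft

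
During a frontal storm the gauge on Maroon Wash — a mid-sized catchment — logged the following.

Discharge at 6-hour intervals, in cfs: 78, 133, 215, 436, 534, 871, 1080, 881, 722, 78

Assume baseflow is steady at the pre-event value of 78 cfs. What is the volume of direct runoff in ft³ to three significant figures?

Direct-runoff ordinates (Q − Q_b): 0.0, 55.0, 137.0, 358.0, 456.0, 793.0, 1002.0, 803.0, 644.0, 0.0 cfs.
ΣQ_DR = 4248 cfs.
With Δt = 6 h = 21600 s, V = ΣQ_DR · Δt = 4248 × 21600 = 9.18 × 10^7 ft³.

V ≈ 9.18 × 10^7 ft³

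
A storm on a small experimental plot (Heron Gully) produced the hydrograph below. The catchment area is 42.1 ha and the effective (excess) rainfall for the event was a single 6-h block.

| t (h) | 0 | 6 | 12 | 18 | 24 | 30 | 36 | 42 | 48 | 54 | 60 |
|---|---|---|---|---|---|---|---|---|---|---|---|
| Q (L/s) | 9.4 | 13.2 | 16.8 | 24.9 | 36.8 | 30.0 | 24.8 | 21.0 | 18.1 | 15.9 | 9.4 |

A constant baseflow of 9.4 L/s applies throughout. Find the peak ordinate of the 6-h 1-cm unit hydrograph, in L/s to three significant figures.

Direct runoff: 0.0, 3.8, 7.4, 15.5, 27.4, 20.6, 15.4, 11.6, 8.7, 6.5, 0.0 L/s; ΣQ_DR = 116.9 L/s, peak = 27.4 L/s.
Runoff depth d = ΣQ_DR·Δt / A = 116.9 × 21600 / (42.1 ha) = 5.998 mm.
The 1-cm UH is the DRH scaled by (10 mm)/d, so U_p = 27.4 × 10/5.998 = 45.7 L/s.

U_p ≈ 45.7 L/s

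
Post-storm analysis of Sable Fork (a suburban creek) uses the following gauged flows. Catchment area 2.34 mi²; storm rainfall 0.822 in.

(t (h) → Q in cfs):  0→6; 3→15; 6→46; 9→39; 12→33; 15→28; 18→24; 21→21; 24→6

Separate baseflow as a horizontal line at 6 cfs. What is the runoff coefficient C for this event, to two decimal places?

ΣQ_DR = 164.0 cfs; V = ΣQ_DR·Δt = 1.771 × 10^6 ft³.
Runoff depth d = V / A = 0.3258 in.
C = d / P = 0.3258 / 0.822 = 0.40.

C ≈ 0.40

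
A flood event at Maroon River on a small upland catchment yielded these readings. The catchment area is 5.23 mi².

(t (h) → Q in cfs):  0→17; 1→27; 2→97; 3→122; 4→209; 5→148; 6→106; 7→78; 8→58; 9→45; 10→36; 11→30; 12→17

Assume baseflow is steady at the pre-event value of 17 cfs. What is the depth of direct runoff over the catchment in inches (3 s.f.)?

Direct runoff: 0.0, 10.0, 80.0, 105.0, 192.0, 131.0, 89.0, 61.0, 41.0, 28.0, 19.0, 13.0, 0.0 cfs; ΣQ_DR = 769.0 cfs.
V = ΣQ_DR · Δt = 769.0 × 3600 s = 2.768 × 10^6 ft³.
Over A = 5.23 mi², depth = V / A = 0.228 in.

d ≈ 0.228 in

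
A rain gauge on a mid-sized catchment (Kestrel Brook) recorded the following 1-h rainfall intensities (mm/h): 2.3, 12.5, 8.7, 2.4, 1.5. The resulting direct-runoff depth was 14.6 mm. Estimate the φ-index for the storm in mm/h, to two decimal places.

φ ≈ 3.30 mm/h

Only the 2 blocks with intensity above φ contribute runoff: 12.5, 8.7 mm/h.
Σ(I−φ)·Δt = d  ⇒  (12.5+8.7 − 2φ)·1 = 14.6
φ = (21.20 − 14.6/1) / 2 = 3.30 mm/h.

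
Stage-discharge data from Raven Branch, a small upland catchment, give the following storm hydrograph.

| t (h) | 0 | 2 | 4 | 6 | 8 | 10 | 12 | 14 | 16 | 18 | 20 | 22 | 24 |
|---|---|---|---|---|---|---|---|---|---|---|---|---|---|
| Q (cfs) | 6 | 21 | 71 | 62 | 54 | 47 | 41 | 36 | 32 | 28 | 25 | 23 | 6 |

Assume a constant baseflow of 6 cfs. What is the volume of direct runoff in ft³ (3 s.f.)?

Direct-runoff ordinates (Q − Q_b): 0.0, 15.0, 65.0, 56.0, 48.0, 41.0, 35.0, 30.0, 26.0, 22.0, 19.0, 17.0, 0.0 cfs.
ΣQ_DR = 374.0 cfs.
With Δt = 2 h = 7200 s, V = ΣQ_DR · Δt = 374.0 × 7200 = 2.69 × 10^6 ft³.

V ≈ 2.69 × 10^6 ft³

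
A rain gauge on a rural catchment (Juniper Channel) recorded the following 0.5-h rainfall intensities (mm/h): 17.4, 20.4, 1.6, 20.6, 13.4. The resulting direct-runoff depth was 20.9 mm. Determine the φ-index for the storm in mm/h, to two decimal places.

Only the 4 blocks with intensity above φ contribute runoff: 17.4, 20.4, 20.6, 13.4 mm/h.
Σ(I−φ)·Δt = d  ⇒  (17.4+20.4+20.6+13.4 − 4φ)·0.5 = 20.9
φ = (71.80 − 20.9/0.5) / 4 = 7.50 mm/h.

φ ≈ 7.50 mm/h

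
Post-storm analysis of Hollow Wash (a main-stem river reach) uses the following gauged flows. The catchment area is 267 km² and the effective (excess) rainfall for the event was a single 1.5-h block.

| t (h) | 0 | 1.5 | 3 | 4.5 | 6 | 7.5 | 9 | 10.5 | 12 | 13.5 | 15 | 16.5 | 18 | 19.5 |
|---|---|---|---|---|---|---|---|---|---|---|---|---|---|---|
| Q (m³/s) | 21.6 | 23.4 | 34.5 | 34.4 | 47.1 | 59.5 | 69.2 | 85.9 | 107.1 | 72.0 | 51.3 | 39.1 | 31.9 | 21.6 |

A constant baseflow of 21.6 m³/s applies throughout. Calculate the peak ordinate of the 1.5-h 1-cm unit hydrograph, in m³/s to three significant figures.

U_p ≈ 107 m³/s

Direct runoff: 0.0, 1.8, 12.9, 12.8, 25.5, 37.9, 47.6, 64.3, 85.5, 50.4, 29.7, 17.5, 10.3, 0.0 m³/s; ΣQ_DR = 396.2 m³/s, peak = 85.5 m³/s.
Runoff depth d = ΣQ_DR·Δt / A = 396.2 × 5400 / (267 km²) = 8.013 mm.
The 1-cm UH is the DRH scaled by (10 mm)/d, so U_p = 85.5 × 10/8.013 = 107 m³/s.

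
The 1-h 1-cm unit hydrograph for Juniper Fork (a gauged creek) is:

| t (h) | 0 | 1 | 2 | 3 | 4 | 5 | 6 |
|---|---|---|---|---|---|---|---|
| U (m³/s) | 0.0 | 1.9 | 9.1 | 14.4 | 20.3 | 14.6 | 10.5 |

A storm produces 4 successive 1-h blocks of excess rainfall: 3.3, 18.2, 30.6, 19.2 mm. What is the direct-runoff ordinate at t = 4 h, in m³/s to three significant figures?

Q ≈ 64.4 m³/s

By discrete convolution, Q_j = Σ (P_i / 10 mm) · U_{j−i}.
At t = 4 h (j=4): Q = (3.3/10)·20.3 + (18.2/10)·14.4 + (30.6/10)·9.1 + (19.2/10)·1.9 = 64.4 m³/s.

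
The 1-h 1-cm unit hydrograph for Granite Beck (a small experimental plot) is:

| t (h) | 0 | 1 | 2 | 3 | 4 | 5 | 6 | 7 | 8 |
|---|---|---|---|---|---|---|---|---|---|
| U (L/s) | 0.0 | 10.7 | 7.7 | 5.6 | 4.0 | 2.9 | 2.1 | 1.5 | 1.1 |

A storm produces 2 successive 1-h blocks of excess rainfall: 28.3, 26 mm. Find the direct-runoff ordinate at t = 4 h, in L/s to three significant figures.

Q ≈ 25.9 L/s

By discrete convolution, Q_j = Σ (P_i / 10 mm) · U_{j−i}.
At t = 4 h (j=4): Q = (28.3/10)·4.0 + (26/10)·5.6 = 25.9 L/s.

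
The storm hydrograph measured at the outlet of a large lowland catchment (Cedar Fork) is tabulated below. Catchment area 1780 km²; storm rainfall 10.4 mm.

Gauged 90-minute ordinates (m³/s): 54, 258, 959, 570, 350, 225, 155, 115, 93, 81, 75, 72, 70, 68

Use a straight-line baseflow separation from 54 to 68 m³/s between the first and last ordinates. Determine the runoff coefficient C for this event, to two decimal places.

ΣQ_DR = 2291 m³/s; V = ΣQ_DR·Δt = 1.237 × 10^7 m³.
Runoff depth d = V / A = 6.950 mm.
C = d / P = 6.950 / 10.4 = 0.67.

C ≈ 0.67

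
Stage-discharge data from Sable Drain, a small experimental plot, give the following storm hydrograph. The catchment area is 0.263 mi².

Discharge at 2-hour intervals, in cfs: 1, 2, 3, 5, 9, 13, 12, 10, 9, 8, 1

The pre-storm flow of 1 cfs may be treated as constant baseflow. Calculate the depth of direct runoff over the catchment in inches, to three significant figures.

d ≈ 0.731 in

Direct runoff: 0.0, 1.0, 2.0, 4.0, 8.0, 12.0, 11.0, 9.0, 8.0, 7.0, 0.0 cfs; ΣQ_DR = 62.00 cfs.
V = ΣQ_DR · Δt = 62.00 × 7200 s = 4.464 × 10^5 ft³.
Over A = 0.263 mi², depth = V / A = 0.731 in.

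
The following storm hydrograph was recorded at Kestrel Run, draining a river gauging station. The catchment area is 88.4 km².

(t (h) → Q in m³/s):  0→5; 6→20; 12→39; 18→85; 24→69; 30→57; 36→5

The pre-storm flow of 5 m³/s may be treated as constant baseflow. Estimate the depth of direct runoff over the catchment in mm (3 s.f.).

Direct runoff: 0.0, 15.0, 34.0, 80.0, 64.0, 52.0, 0.0 m³/s; ΣQ_DR = 245.0 m³/s.
V = ΣQ_DR · Δt = 245.0 × 21600 s = 5.292 × 10^6 m³.
Over A = 88.4 km², depth = V / A = 59.9 mm.

d ≈ 59.9 mm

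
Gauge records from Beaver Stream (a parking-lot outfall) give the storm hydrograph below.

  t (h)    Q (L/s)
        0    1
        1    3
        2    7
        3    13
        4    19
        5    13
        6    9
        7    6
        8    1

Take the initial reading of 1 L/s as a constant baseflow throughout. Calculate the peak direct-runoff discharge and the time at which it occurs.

Subtracting baseflow gives direct-runoff ordinates: 0.0, 2.0, 6.0, 12.0, 18.0, 12.0, 8.0, 5.0, 0.0 L/s.
The maximum is 18.0 L/s, occurring at the reading for t = 4 h.

Q_p = 18.0 L/s at t = 4 h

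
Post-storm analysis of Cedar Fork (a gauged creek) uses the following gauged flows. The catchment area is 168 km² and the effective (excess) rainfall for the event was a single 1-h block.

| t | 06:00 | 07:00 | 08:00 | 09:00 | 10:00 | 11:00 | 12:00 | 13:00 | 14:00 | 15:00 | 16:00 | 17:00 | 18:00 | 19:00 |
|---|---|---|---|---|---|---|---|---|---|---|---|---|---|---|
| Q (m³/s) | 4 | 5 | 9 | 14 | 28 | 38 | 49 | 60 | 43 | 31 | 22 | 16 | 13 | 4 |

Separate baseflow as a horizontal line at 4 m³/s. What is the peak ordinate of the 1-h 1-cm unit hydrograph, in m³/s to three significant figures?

Direct runoff: 0.0, 1.0, 5.0, 10.0, 24.0, 34.0, 45.0, 56.0, 39.0, 27.0, 18.0, 12.0, 9.0, 0.0 m³/s; ΣQ_DR = 280.0 m³/s, peak = 56.0 m³/s.
Runoff depth d = ΣQ_DR·Δt / A = 280.0 × 3600 / (168 km²) = 6.000 mm.
The 1-cm UH is the DRH scaled by (10 mm)/d, so U_p = 56.0 × 10/6.000 = 93.3 m³/s.

U_p ≈ 93.3 m³/s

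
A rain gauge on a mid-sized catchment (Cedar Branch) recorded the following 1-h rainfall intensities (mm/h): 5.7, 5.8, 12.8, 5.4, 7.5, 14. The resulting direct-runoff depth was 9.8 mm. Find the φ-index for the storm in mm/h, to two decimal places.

Only the 2 blocks with intensity above φ contribute runoff: 12.8, 14 mm/h.
Σ(I−φ)·Δt = d  ⇒  (12.8+14 − 2φ)·1 = 9.8
φ = (26.80 − 9.8/1) / 2 = 8.50 mm/h.

φ ≈ 8.50 mm/h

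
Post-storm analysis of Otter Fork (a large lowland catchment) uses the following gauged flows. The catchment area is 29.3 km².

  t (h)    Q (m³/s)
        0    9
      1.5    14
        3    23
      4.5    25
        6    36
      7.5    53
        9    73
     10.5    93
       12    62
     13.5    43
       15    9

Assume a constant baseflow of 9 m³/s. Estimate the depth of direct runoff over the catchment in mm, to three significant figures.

Direct runoff: 0.0, 5.0, 14.0, 16.0, 27.0, 44.0, 64.0, 84.0, 53.0, 34.0, 0.0 m³/s; ΣQ_DR = 341.0 m³/s.
V = ΣQ_DR · Δt = 341.0 × 5400 s = 1.841 × 10^6 m³.
Over A = 29.3 km², depth = V / A = 62.8 mm.

d ≈ 62.8 mm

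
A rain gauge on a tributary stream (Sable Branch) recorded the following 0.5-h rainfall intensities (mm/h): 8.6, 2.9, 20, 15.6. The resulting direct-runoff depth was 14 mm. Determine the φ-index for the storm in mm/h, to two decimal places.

Only the 3 blocks with intensity above φ contribute runoff: 8.6, 20, 15.6 mm/h.
Σ(I−φ)·Δt = d  ⇒  (8.6+20+15.6 − 3φ)·0.5 = 14
φ = (44.20 − 14/0.5) / 3 = 5.40 mm/h.

φ ≈ 5.40 mm/h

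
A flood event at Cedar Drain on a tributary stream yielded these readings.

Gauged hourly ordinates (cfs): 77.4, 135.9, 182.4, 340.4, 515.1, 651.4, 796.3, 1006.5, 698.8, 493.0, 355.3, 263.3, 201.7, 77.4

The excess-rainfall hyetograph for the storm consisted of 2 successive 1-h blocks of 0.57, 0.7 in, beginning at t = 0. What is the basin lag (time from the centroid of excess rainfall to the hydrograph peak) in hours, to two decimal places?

Centroid of excess rainfall: t_c = Σ P_i·t̄_i / ΣP_i = 1.0512 h (block centres at 0.5, 1.5 h).
Hydrograph peak occurs at t = 7 h, so basin lag t_L = 7 − 1.0512 = 5.95 h.

t_L ≈ 5.95 h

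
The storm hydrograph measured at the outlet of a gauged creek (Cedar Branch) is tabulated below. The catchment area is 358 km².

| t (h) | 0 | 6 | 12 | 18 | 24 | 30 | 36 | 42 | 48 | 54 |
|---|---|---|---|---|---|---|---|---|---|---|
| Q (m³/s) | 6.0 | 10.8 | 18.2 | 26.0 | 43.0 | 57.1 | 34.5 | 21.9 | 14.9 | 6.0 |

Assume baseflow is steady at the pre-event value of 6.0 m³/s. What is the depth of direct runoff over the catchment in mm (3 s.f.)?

Direct runoff: 0.0, 4.8, 12.2, 20.0, 37.0, 51.1, 28.5, 15.9, 8.9, 0.0 m³/s; ΣQ_DR = 178.4 m³/s.
V = ΣQ_DR · Δt = 178.4 × 21600 s = 3.853 × 10^6 m³.
Over A = 358 km², depth = V / A = 10.8 mm.

d ≈ 10.8 mm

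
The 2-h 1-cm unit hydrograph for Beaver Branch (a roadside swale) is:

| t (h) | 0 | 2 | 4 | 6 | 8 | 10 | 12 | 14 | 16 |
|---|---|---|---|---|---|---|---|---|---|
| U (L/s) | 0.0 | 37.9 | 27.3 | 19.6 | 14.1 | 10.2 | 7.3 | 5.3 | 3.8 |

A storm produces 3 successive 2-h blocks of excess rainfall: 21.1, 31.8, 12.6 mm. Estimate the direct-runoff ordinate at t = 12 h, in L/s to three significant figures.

Q ≈ 65.6 L/s

By discrete convolution, Q_j = Σ (P_i / 10 mm) · U_{j−i}.
At t = 12 h (j=6): Q = (21.1/10)·7.3 + (31.8/10)·10.2 + (12.6/10)·14.1 = 65.6 L/s.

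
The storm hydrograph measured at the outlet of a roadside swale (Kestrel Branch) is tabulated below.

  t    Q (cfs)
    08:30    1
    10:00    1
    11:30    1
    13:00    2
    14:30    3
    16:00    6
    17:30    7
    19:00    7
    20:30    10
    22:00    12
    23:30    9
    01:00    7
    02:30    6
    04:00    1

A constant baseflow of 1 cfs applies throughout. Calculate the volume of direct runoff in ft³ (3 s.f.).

Direct-runoff ordinates (Q − Q_b): 0.0, 0.0, 0.0, 1.0, 2.0, 5.0, 6.0, 6.0, 9.0, 11.0, 8.0, 6.0, 5.0, 0.0 cfs.
ΣQ_DR = 59.00 cfs.
With Δt = 1.5 h = 5400 s, V = ΣQ_DR · Δt = 59.00 × 5400 = 3.19 × 10^5 ft³.

V ≈ 3.19 × 10^5 ft³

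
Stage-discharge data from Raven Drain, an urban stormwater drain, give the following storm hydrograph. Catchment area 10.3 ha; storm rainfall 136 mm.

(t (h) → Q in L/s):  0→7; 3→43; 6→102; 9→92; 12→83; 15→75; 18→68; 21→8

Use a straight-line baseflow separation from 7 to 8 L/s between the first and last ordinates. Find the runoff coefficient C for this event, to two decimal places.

ΣQ_DR = 418.0 L/s; V = ΣQ_DR·Δt = 4.514 × 10^6 L.
Runoff depth d = V / A = 43.83 mm.
C = d / P = 43.83 / 136 = 0.32.

C ≈ 0.32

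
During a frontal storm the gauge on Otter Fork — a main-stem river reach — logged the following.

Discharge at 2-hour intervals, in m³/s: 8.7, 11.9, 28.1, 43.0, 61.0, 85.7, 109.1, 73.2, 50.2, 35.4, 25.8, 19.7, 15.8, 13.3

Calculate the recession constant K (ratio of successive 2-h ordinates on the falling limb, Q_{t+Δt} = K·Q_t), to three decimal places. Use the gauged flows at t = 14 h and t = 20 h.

Using the recession-limb readings at t = 14 h and t = 20 h: Q falls from 73.2 to 25.8 m³/s over 3 intervals.
K = (Q₂/Q₁)^(1/3) = (25.8/73.2)^(1/3) = 0.706.

K ≈ 0.706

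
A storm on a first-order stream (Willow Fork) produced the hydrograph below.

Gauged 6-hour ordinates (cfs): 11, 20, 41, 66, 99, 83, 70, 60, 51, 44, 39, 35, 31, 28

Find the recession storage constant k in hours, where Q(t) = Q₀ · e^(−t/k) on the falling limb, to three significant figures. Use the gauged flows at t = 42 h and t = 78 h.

On the falling limb, Q drops from 60 to 28 cfs between t = 42 h and t = 78 h (Δt = 36 h).
k = −Δt / ln(Q₂/Q₁) = −36 / ln(28/60) = 47.2 h.

k ≈ 47.2 h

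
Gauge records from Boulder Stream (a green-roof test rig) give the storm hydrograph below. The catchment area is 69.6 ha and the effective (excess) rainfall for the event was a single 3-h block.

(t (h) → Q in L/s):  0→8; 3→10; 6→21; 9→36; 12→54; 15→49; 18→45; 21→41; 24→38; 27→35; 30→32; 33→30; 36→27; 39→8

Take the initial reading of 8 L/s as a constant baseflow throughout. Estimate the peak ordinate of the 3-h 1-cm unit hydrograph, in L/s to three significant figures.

Direct runoff: 0.0, 2.0, 13.0, 28.0, 46.0, 41.0, 37.0, 33.0, 30.0, 27.0, 24.0, 22.0, 19.0, 0.0 L/s; ΣQ_DR = 322.0 L/s, peak = 46.0 L/s.
Runoff depth d = ΣQ_DR·Δt / A = 322.0 × 10800 / (69.6 ha) = 4.997 mm.
The 1-cm UH is the DRH scaled by (10 mm)/d, so U_p = 46.0 × 10/4.997 = 92.1 L/s.

U_p ≈ 92.1 L/s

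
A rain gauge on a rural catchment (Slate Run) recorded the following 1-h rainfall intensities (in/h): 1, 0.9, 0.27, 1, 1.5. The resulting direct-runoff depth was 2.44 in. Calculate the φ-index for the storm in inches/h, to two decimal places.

Only the 4 blocks with intensity above φ contribute runoff: 1, 0.9, 1, 1.5 in/h.
Σ(I−φ)·Δt = d  ⇒  (1+0.9+1+1.5 − 4φ)·1 = 2.44
φ = (4.400 − 2.44/1) / 4 = 0.49 in/h.

φ ≈ 0.49 in/h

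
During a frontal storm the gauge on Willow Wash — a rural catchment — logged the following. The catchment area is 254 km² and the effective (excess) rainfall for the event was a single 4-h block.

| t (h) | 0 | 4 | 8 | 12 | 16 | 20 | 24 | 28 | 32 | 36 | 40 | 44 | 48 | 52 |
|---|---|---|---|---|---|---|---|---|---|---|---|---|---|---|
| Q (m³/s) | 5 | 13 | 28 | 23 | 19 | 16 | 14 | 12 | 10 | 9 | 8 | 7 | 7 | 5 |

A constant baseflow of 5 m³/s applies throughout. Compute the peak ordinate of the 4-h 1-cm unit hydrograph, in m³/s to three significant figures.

U_p ≈ 38.3 m³/s

Direct runoff: 0.0, 8.0, 23.0, 18.0, 14.0, 11.0, 9.0, 7.0, 5.0, 4.0, 3.0, 2.0, 2.0, 0.0 m³/s; ΣQ_DR = 106.0 m³/s, peak = 23.0 m³/s.
Runoff depth d = ΣQ_DR·Δt / A = 106.0 × 14400 / (254 km²) = 6.009 mm.
The 1-cm UH is the DRH scaled by (10 mm)/d, so U_p = 23.0 × 10/6.009 = 38.3 m³/s.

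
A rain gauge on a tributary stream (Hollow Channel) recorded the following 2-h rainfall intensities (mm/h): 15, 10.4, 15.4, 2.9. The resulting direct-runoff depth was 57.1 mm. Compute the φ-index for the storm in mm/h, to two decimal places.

φ ≈ 4.08 mm/h

Only the 3 blocks with intensity above φ contribute runoff: 15, 10.4, 15.4 mm/h.
Σ(I−φ)·Δt = d  ⇒  (15+10.4+15.4 − 3φ)·2 = 57.1
φ = (40.80 − 57.1/2) / 3 = 4.08 mm/h.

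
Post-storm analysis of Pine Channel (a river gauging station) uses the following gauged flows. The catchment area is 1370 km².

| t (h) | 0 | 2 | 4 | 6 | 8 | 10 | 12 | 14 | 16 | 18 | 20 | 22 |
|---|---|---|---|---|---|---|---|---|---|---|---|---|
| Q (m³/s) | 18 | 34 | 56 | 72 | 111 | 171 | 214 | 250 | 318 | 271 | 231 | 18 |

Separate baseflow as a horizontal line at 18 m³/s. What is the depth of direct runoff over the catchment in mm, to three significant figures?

Direct runoff: 0.0, 16.0, 38.0, 54.0, 93.0, 153.0, 196.0, 232.0, 300.0, 253.0, 213.0, 0.0 m³/s; ΣQ_DR = 1548 m³/s.
V = ΣQ_DR · Δt = 1548 × 7200 s = 1.115 × 10^7 m³.
Over A = 1370 km², depth = V / A = 8.14 mm.

d ≈ 8.14 mm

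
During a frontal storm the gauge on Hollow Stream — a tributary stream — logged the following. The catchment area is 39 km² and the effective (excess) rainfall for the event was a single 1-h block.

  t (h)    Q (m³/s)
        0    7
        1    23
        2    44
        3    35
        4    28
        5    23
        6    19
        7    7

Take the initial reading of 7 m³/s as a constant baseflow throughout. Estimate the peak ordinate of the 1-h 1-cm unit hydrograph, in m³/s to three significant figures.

U_p ≈ 30.8 m³/s

Direct runoff: 0.0, 16.0, 37.0, 28.0, 21.0, 16.0, 12.0, 0.0 m³/s; ΣQ_DR = 130.0 m³/s, peak = 37.0 m³/s.
Runoff depth d = ΣQ_DR·Δt / A = 130.0 × 3600 / (39 km²) = 12.00 mm.
The 1-cm UH is the DRH scaled by (10 mm)/d, so U_p = 37.0 × 10/12.00 = 30.8 m³/s.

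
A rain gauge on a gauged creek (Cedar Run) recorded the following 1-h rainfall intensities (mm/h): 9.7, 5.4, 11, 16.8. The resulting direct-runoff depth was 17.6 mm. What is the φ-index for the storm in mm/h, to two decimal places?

φ ≈ 6.63 mm/h

Only the 3 blocks with intensity above φ contribute runoff: 9.7, 11, 16.8 mm/h.
Σ(I−φ)·Δt = d  ⇒  (9.7+11+16.8 − 3φ)·1 = 17.6
φ = (37.50 − 17.6/1) / 3 = 6.63 mm/h.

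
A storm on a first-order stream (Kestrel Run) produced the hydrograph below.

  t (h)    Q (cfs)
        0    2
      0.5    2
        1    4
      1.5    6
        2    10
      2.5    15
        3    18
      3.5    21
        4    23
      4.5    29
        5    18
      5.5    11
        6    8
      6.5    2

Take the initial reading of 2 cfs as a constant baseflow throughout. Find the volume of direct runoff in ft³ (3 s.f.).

Direct-runoff ordinates (Q − Q_b): 0.0, 0.0, 2.0, 4.0, 8.0, 13.0, 16.0, 19.0, 21.0, 27.0, 16.0, 9.0, 6.0, 0.0 cfs.
ΣQ_DR = 141.0 cfs.
With Δt = 0.5 h = 1800 s, V = ΣQ_DR · Δt = 141.0 × 1800 = 2.54 × 10^5 ft³.

V ≈ 2.54 × 10^5 ft³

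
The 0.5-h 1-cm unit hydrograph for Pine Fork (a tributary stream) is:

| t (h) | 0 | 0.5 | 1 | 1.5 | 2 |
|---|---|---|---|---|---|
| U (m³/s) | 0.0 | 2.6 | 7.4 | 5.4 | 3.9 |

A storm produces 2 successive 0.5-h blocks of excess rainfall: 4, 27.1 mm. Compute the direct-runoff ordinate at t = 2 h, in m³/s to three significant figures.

By discrete convolution, Q_j = Σ (P_i / 10 mm) · U_{j−i}.
At t = 2 h (j=4): Q = (4/10)·3.9 + (27.1/10)·5.4 = 16.2 m³/s.

Q ≈ 16.2 m³/s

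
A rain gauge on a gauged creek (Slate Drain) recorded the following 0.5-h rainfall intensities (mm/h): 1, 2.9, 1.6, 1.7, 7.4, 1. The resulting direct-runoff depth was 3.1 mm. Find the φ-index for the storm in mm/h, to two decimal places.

Only the 2 blocks with intensity above φ contribute runoff: 2.9, 7.4 mm/h.
Σ(I−φ)·Δt = d  ⇒  (2.9+7.4 − 2φ)·0.5 = 3.1
φ = (10.30 − 3.1/0.5) / 2 = 2.05 mm/h.

φ ≈ 2.05 mm/h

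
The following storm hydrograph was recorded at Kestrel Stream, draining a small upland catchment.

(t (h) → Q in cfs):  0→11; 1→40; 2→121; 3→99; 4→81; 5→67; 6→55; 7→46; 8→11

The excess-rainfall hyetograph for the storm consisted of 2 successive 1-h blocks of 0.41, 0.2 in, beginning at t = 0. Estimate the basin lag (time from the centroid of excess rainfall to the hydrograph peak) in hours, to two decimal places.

Centroid of excess rainfall: t_c = Σ P_i·t̄_i / ΣP_i = 0.8279 h (block centres at 0.5, 1.5 h).
Hydrograph peak occurs at t = 2 h, so basin lag t_L = 2 − 0.8279 = 1.17 h.

t_L ≈ 1.17 h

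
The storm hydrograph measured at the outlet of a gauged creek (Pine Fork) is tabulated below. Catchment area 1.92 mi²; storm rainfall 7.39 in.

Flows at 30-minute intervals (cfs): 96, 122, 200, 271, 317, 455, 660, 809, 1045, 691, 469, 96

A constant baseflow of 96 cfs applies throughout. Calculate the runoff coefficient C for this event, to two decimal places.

C ≈ 0.22

ΣQ_DR = 4079 cfs; V = ΣQ_DR·Δt = 7.342 × 10^6 ft³.
Runoff depth d = V / A = 1.646 in.
C = d / P = 1.646 / 7.39 = 0.22.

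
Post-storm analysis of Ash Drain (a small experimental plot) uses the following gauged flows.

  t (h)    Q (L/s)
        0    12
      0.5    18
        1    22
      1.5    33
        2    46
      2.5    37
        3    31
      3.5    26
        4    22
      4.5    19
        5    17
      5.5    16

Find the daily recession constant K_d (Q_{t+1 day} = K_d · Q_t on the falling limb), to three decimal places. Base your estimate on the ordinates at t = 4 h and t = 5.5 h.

Between t = 4 h and t = 5.5 h the flow falls from 22 to 16 L/s over 3×0.5 h = 1.5 h.
Per-interval ratio K = (16/22)^(1/3) = 0.8993; K_d = K^(24/0.5) = 0.006.

K_d ≈ 0.006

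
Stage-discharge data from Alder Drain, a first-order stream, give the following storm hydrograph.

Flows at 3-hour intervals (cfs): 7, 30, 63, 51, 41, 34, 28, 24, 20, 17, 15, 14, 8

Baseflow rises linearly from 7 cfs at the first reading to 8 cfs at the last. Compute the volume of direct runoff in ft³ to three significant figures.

V ≈ 2.75 × 10^6 ft³

Direct-runoff ordinates (Q − Q_b): 0.00, 22.92, 55.83, 43.75, 33.67, 26.58, 20.50, 16.42, 12.33, 9.25, 7.17, 6.08, 0.00 cfs.
ΣQ_DR = 254.5 cfs.
With Δt = 3 h = 10800 s, V = ΣQ_DR · Δt = 254.5 × 10800 = 2.75 × 10^6 ft³.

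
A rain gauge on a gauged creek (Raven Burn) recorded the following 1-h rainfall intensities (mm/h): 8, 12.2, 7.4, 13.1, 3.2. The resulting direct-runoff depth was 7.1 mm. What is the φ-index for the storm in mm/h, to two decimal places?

Only the 2 blocks with intensity above φ contribute runoff: 12.2, 13.1 mm/h.
Σ(I−φ)·Δt = d  ⇒  (12.2+13.1 − 2φ)·1 = 7.1
φ = (25.30 − 7.1/1) / 2 = 9.10 mm/h.

φ ≈ 9.10 mm/h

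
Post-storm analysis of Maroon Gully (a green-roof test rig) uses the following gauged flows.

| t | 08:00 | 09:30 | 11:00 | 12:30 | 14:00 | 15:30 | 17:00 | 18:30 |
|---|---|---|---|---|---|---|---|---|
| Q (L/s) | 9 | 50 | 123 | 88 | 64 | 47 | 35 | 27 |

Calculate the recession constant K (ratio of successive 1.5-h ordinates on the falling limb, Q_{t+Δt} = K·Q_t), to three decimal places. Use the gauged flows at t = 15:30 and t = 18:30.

Using the recession-limb readings at t = 15:30 and t = 18:30: Q falls from 47 to 27 L/s over 2 intervals.
K = (Q₂/Q₁)^(1/2) = (27/47)^(1/2) = 0.758.

K ≈ 0.758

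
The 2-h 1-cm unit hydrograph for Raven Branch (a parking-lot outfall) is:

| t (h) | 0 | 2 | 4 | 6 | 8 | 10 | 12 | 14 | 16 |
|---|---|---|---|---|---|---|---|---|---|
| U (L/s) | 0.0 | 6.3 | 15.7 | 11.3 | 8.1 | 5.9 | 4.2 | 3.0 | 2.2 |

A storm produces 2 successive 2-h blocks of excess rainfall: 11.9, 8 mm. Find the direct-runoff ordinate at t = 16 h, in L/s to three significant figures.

Q ≈ 5.02 L/s

By discrete convolution, Q_j = Σ (P_i / 10 mm) · U_{j−i}.
At t = 16 h (j=8): Q = (11.9/10)·2.2 + (8/10)·3.0 = 5.02 L/s.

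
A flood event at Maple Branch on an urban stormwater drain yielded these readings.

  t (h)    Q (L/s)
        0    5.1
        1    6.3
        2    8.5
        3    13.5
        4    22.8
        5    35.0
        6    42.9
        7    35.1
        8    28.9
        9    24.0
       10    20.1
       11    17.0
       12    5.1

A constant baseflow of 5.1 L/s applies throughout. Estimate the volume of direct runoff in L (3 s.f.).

Direct-runoff ordinates (Q − Q_b): 0.0, 1.2, 3.4, 8.4, 17.7, 29.9, 37.8, 30.0, 23.8, 18.9, 15.0, 11.9, 0.0 L/s.
ΣQ_DR = 198.0 L/s.
With Δt = 1 h = 3600 s, V = ΣQ_DR · Δt = 198.0 × 3600 = 7.13 × 10^5 L.

V ≈ 7.13 × 10^5 L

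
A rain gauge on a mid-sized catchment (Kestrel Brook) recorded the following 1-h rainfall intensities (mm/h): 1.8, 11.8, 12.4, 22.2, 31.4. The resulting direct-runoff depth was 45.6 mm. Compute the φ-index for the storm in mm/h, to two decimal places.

Only the 4 blocks with intensity above φ contribute runoff: 11.8, 12.4, 22.2, 31.4 mm/h.
Σ(I−φ)·Δt = d  ⇒  (11.8+12.4+22.2+31.4 − 4φ)·1 = 45.6
φ = (77.80 − 45.6/1) / 4 = 8.05 mm/h.

φ ≈ 8.05 mm/h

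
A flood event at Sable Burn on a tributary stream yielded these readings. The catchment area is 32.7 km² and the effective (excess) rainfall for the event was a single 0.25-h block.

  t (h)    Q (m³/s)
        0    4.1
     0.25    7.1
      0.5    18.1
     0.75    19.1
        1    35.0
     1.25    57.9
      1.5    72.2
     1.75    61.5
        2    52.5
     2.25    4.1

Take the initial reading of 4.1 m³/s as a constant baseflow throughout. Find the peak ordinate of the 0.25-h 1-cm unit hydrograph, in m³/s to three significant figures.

Direct runoff: 0.0, 3.0, 14.0, 15.0, 30.9, 53.8, 68.1, 57.4, 48.4, 0.0 m³/s; ΣQ_DR = 290.6 m³/s, peak = 68.1 m³/s.
Runoff depth d = ΣQ_DR·Δt / A = 290.6 × 900 / (32.7 km²) = 7.998 mm.
The 1-cm UH is the DRH scaled by (10 mm)/d, so U_p = 68.1 × 10/7.998 = 85.1 m³/s.

U_p ≈ 85.1 m³/s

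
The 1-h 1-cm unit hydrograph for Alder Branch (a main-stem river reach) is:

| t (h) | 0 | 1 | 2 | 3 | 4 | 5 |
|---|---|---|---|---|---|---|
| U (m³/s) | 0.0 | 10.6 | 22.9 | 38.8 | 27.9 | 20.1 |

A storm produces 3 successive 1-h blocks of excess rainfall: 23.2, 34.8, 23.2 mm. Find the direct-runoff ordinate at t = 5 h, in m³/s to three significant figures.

Q ≈ 234 m³/s

By discrete convolution, Q_j = Σ (P_i / 10 mm) · U_{j−i}.
At t = 5 h (j=5): Q = (23.2/10)·20.1 + (34.8/10)·27.9 + (23.2/10)·38.8 = 234 m³/s.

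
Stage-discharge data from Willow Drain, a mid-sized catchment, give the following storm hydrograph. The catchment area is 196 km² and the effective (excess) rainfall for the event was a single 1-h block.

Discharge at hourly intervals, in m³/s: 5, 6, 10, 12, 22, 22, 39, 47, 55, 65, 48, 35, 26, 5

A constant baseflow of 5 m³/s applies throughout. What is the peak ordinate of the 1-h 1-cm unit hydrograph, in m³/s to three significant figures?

Direct runoff: 0.0, 1.0, 5.0, 7.0, 17.0, 17.0, 34.0, 42.0, 50.0, 60.0, 43.0, 30.0, 21.0, 0.0 m³/s; ΣQ_DR = 327.0 m³/s, peak = 60.0 m³/s.
Runoff depth d = ΣQ_DR·Δt / A = 327.0 × 3600 / (196 km²) = 6.006 mm.
The 1-cm UH is the DRH scaled by (10 mm)/d, so U_p = 60.0 × 10/6.006 = 99.9 m³/s.

U_p ≈ 99.9 m³/s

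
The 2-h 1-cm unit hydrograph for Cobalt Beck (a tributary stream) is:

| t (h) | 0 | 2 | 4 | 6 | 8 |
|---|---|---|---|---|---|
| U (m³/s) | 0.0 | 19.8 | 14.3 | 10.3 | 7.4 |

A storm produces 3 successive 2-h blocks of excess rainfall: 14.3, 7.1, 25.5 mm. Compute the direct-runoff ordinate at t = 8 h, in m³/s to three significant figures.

Q ≈ 54.4 m³/s

By discrete convolution, Q_j = Σ (P_i / 10 mm) · U_{j−i}.
At t = 8 h (j=4): Q = (14.3/10)·7.4 + (7.1/10)·10.3 + (25.5/10)·14.3 = 54.4 m³/s.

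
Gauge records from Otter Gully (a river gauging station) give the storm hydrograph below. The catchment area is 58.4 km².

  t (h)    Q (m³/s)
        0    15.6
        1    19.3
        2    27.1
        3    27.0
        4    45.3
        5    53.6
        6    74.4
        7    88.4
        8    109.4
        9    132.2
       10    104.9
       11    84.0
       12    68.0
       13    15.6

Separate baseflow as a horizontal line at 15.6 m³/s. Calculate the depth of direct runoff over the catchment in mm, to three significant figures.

d ≈ 39.8 mm

Direct runoff: 0.0, 3.7, 11.5, 11.4, 29.7, 38.0, 58.8, 72.8, 93.8, 116.6, 89.3, 68.4, 52.4, 0.0 m³/s; ΣQ_DR = 646.4 m³/s.
V = ΣQ_DR · Δt = 646.4 × 3600 s = 2.327 × 10^6 m³.
Over A = 58.4 km², depth = V / A = 39.8 mm.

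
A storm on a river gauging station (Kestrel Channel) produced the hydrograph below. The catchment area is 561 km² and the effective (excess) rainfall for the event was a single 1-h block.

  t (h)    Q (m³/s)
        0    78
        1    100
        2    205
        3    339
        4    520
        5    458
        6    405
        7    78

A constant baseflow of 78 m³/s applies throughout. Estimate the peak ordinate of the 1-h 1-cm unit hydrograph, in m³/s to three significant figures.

Direct runoff: 0.0, 22.0, 127.0, 261.0, 442.0, 380.0, 327.0, 0.0 m³/s; ΣQ_DR = 1559 m³/s, peak = 442.0 m³/s.
Runoff depth d = ΣQ_DR·Δt / A = 1559 × 3600 / (561 km²) = 10.00 mm.
The 1-cm UH is the DRH scaled by (10 mm)/d, so U_p = 442.0 × 10/10.00 = 442 m³/s.

U_p ≈ 442 m³/s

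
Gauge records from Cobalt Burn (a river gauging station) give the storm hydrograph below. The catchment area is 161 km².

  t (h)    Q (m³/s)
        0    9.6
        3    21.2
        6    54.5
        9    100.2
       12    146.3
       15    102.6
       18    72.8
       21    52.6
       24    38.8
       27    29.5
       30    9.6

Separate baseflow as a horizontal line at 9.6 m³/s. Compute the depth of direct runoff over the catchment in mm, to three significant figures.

d ≈ 35.7 mm

Direct runoff: 0.0, 11.6, 44.9, 90.6, 136.7, 93.0, 63.2, 43.0, 29.2, 19.9, 0.0 m³/s; ΣQ_DR = 532.1 m³/s.
V = ΣQ_DR · Δt = 532.1 × 10800 s = 5.747 × 10^6 m³.
Over A = 161 km², depth = V / A = 35.7 mm.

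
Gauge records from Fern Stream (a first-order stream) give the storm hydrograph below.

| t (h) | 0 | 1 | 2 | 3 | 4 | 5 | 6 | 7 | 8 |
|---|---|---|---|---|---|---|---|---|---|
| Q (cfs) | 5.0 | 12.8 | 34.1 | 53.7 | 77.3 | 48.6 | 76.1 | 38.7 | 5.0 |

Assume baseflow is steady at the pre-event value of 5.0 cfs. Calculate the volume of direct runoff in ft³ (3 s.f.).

V ≈ 1.10 × 10^6 ft³

Direct-runoff ordinates (Q − Q_b): 0.0, 7.8, 29.1, 48.7, 72.3, 43.6, 71.1, 33.7, 0.0 cfs.
ΣQ_DR = 306.3 cfs.
With Δt = 1 h = 3600 s, V = ΣQ_DR · Δt = 306.3 × 3600 = 1.10 × 10^6 ft³.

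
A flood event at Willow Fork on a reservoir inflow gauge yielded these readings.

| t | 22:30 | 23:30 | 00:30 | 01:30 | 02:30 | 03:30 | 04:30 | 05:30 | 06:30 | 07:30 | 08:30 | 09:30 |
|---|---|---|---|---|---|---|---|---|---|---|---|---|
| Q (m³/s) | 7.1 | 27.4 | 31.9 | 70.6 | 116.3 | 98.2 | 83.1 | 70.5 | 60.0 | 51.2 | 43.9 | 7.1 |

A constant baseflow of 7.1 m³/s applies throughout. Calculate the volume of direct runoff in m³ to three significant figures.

V ≈ 2.10 × 10^6 m³

Direct-runoff ordinates (Q − Q_b): 0.0, 20.3, 24.8, 63.5, 109.2, 91.1, 76.0, 63.4, 52.9, 44.1, 36.8, 0.0 m³/s.
ΣQ_DR = 582.1 m³/s.
With Δt = 1 h = 3600 s, V = ΣQ_DR · Δt = 582.1 × 3600 = 2.10 × 10^6 m³.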